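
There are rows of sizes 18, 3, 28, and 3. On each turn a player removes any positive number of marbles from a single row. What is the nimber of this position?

Nim-sum: 18 ⊕ 3 ⊕ 28 ⊕ 3 = 14.

14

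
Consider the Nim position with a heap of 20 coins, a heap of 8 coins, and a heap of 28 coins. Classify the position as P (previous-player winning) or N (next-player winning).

Compute the nim-sum pairwise:
20 XOR 8 = 28
28 XOR 28 = 0
The nim-sum is 0, so this is a P-position: the player to move is in a losing position under optimal play.

P-position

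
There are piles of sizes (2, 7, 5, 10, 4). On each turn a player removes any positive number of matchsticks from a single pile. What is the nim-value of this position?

Compute the nim-sum pairwise:
2 ^ 7 = 5
5 ^ 5 = 0
0 ^ 10 = 10
10 ^ 4 = 14

14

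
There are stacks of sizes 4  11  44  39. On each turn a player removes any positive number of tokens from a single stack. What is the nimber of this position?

4

In binary:
  000100  (4)
  001011  (11)
  101100  (44)
  100111  (39)
  ------
  000100  (4)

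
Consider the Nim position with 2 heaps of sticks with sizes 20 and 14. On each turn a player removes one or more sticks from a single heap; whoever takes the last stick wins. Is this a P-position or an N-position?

Write each in binary and XOR column by column:
  10100  (20)
  01110  (14)
  -----
  11010  (26)
The nim-sum is 26 ≠ 0, so this is an N-position: the player to move can win.

N-position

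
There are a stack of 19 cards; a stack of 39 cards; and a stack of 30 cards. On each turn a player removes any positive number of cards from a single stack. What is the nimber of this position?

42

Nim-sum: 19 XOR 39 XOR 30 = 42.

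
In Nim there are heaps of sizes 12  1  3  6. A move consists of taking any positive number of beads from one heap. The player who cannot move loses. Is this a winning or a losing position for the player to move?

Nim-sum: 12 ^ 1 ^ 3 ^ 6 = 8.
The nim-sum is 8 ≠ 0, so this is an N-position: the player to move can win.

Winning position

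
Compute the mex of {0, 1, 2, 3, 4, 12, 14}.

5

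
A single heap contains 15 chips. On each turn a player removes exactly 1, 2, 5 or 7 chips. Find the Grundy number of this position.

Compute g(0), g(1), … for moves {1, 2, 5, 7}:
k:     0  1  2  3  4  5  6  7  8  9 10 11 12 13 14 15
g(k):  0  1  2  0  1  2  0  1  2  0  1  2  0  1  2  0
So g(15) = 0.

0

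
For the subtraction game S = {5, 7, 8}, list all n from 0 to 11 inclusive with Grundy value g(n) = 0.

0, 1, 2, 3, 4

Compute g(0), g(1), … for moves {5, 7, 8}:
k:     0  1  2  3  4  5  6  7  8  9 10 11
g(k):  0  0  0  0  0  1  1  1  1  1  2  2
The P-positions (g = 0) in 0..11 are 0, 1, 2, 3, 4.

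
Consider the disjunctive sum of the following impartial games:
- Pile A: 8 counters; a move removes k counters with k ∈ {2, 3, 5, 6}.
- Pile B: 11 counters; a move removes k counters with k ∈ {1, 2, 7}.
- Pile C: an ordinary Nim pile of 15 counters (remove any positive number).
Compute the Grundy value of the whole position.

13

Build the Grundy sequence for pile A with g(k) = mex{g(k−s) : s ∈ {2, 3, 5, 6}, s ≤ k}:
g(0) = mex{} = 0
g(1) = mex{} = 0
g(2) = mex{0} = 1
g(3) = mex{0} = 1
g(4) = mex{0,1} = 2
g(5) = mex{0,1} = 2
g(6) = mex{0,1,2} = 3
g(7) = mex{0,1,2} = 3
g(8) = mex{1,2,3} = 0
So g(8) = 0.
Build the Grundy sequence for pile B with g(k) = mex{g(k−s) : s ∈ {1, 2, 7}, s ≤ k}:
k:     0  1  2  3  4  5  6  7  8  9 10 11
g(k):  0  1  2  0  1  2  0  1  2  0  1  2
So g(11) = 2.
Pile C is a plain Nim pile of size 15, so its Grundy value is 15.
The value of a disjunctive sum is the nim-sum of the parts.
Combined value = 0 ⊕ 2 ⊕ 15 = 13.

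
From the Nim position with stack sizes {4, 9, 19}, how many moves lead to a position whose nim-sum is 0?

Nim-sum: 4 ^ 9 ^ 19 = 30.
The overall nim-sum is X = 30. A stack of size p has a winning move iff p XOR X < p (reduce it to p XOR X).
  4: 4 XOR 30 = 26 ≥ 4 — no move.
  9: 9 XOR 30 = 23 ≥ 9 — no move.
  19: 19 XOR 30 = 13 < 19 — winning move (to 13).
That gives 1 winning move.

1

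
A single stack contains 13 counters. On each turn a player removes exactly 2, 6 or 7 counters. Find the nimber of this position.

Grundy values for subtraction set {2, 6, 7}:
g(0) = mex{} = 0
g(1) = mex{} = 0
g(2) = mex{0} = 1
g(3) = mex{0} = 1
g(4) = mex{1} = 0
g(5) = mex{1} = 0
g(6) = mex{0} = 1
g(7) = mex{0} = 1
g(8) = mex{0,1} = 2
g(9) = mex{1} = 0
g(10) = mex{0,1,2} = 3
g(11) = mex{0} = 1
g(12) = mex{0,1,3} = 2
g(13) = mex{1} = 0
So g(13) = 0.

0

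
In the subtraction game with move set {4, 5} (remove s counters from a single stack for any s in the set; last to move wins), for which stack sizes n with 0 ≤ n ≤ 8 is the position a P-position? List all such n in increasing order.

0, 1, 2, 3

Grundy values for subtraction set {4, 5}:
g(0) = mex{} = 0
g(1) = mex{} = 0
g(2) = mex{} = 0
g(3) = mex{} = 0
g(4) = mex{0} = 1
g(5) = mex{0} = 1
g(6) = mex{0} = 1
g(7) = mex{0} = 1
g(8) = mex{0,1} = 2
The P-positions (g = 0) in 0..8 are 0, 1, 2, 3.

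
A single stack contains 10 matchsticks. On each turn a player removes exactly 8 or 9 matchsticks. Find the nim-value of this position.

1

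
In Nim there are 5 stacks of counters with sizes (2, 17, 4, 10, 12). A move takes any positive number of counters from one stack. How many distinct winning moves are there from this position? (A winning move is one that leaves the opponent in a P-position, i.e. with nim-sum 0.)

1

Compute the nim-sum pairwise:
2 ^ 17 = 19
19 ^ 4 = 23
23 ^ 10 = 29
29 ^ 12 = 17
The overall nim-sum is X = 17. A stack of size p has a winning move iff p XOR X < p (reduce it to p XOR X).
  2: 2 XOR 17 = 19 ≥ 2 — no move.
  17: 17 XOR 17 = 0 < 17 — winning move (to 0).
  4: 4 XOR 17 = 21 ≥ 4 — no move.
  10: 10 XOR 17 = 27 ≥ 10 — no move.
  12: 12 XOR 17 = 29 ≥ 12 — no move.
That gives 1 winning move.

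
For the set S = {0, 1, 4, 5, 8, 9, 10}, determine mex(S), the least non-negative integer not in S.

2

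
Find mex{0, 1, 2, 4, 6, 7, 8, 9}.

The values 0, 1, 2 are all present; 3 is the first non-negative integer missing from the set.

3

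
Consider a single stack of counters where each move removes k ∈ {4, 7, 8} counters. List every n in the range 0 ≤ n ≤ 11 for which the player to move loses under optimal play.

0, 1, 2, 3

Grundy values for subtraction set {4, 7, 8}:
g(0) = mex{} = 0
g(1) = mex{} = 0
g(2) = mex{} = 0
g(3) = mex{} = 0
g(4) = mex{0} = 1
g(5) = mex{0} = 1
g(6) = mex{0} = 1
g(7) = mex{0} = 1
g(8) = mex{0,1} = 2
g(9) = mex{0,1} = 2
g(10) = mex{0,1} = 2
g(11) = mex{0,1} = 2
The P-positions (g = 0) in 0..11 are 0, 1, 2, 3.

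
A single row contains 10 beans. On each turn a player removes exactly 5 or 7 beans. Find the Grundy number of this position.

2

Compute g(0), g(1), … for moves {5, 7}:
k:     0  1  2  3  4  5  6  7  8  9 10
g(k):  0  0  0  0  0  1  1  1  1  1  2
So g(10) = 2.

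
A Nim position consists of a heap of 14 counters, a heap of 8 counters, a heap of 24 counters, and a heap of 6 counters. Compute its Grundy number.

Bitwise XOR of the heap sizes:
  01110  (14)
  01000  (8)
  11000  (24)
  00110  (6)
  -----
  11000  (24)

24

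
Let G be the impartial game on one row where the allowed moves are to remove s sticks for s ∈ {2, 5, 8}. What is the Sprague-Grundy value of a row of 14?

Build the Grundy sequence with g(k) = mex{g(k−s) : s ∈ {2, 5, 8}, s ≤ k}:
g(0) = mex{} = 0
g(1) = mex{} = 0
g(2) = mex{0} = 1
g(3) = mex{0} = 1
g(4) = mex{1} = 0
g(5) = mex{0,1} = 2
g(6) = mex{0} = 1
g(7) = mex{1,2} = 0
g(8) = mex{0,1} = 2
g(9) = mex{0} = 1
g(10) = mex{1,2} = 0
g(11) = mex{1} = 0
g(12) = mex{0} = 1
g(13) = mex{0,2} = 1
g(14) = mex{1} = 0
So g(14) = 0.

0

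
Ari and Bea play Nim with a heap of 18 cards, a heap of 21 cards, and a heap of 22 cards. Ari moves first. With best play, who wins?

Ari wins

Nim-sum: 18 ⊕ 21 ⊕ 22 = 17.
The nim-sum is 17 ≠ 0, so this is an N-position: the player to move can win; Ari has a winning move.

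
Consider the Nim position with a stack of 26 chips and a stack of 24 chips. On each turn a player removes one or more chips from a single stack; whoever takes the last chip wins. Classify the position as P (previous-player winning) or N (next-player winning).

N-position

Compute the nim-sum pairwise:
26 XOR 24 = 2
The nim-sum is 2 ≠ 0, so this is an N-position: the player to move can win.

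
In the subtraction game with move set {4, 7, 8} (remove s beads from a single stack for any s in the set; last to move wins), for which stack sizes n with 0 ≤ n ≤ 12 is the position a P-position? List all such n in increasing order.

0, 1, 2, 3, 12

Compute g(0), g(1), … for moves {4, 7, 8}:
k:     0  1  2  3  4  5  6  7  8  9 10 11 12
g(k):  0  0  0  0  1  1  1  1  2  2  2  2  0
The P-positions (g = 0) in 0..12 are 0, 1, 2, 3, 12.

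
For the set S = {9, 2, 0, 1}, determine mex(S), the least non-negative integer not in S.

The values 0, 1, 2 are all present; 3 is the first non-negative integer missing from the set.

3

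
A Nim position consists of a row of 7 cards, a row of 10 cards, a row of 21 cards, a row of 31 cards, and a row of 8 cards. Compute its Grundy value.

Compute the nim-sum pairwise:
7 XOR 10 = 13
13 XOR 21 = 24
24 XOR 31 = 7
7 XOR 8 = 15

15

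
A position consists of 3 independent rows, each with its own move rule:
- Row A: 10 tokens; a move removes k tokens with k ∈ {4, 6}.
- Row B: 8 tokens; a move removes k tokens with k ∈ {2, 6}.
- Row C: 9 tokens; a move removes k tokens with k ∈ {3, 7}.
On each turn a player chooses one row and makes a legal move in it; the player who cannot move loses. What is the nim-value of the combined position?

1

Grundy values for row A (subtraction set {4, 6}):
g(0) = mex{} = 0
g(1) = mex{} = 0
g(2) = mex{} = 0
g(3) = mex{} = 0
g(4) = mex{0} = 1
g(5) = mex{0} = 1
g(6) = mex{0} = 1
g(7) = mex{0} = 1
g(8) = mex{0,1} = 2
g(9) = mex{0,1} = 2
g(10) = mex{1} = 0
So g(10) = 0.
Build the Grundy sequence for row B with g(k) = mex{g(k−s) : s ∈ {2, 6}, s ≤ k}:
g(0) = mex{} = 0
g(1) = mex{} = 0
g(2) = mex{0} = 1
g(3) = mex{0} = 1
g(4) = mex{1} = 0
g(5) = mex{1} = 0
g(6) = mex{0} = 1
g(7) = mex{0} = 1
g(8) = mex{1} = 0
So g(8) = 0.
Grundy values for row C (subtraction set {3, 7}):
g(0) = mex{} = 0
g(1) = mex{} = 0
g(2) = mex{} = 0
g(3) = mex{0} = 1
g(4) = mex{0} = 1
g(5) = mex{0} = 1
g(6) = mex{1} = 0
g(7) = mex{0,1} = 2
g(8) = mex{0,1} = 2
g(9) = mex{0} = 1
So g(9) = 1.
By the Sprague-Grundy theorem, the Grundy value of a sum of independent games is the XOR of the component values.
Combined value = 0 XOR 0 XOR 1 = 1.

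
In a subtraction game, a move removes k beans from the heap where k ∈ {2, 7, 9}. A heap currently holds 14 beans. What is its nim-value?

3

Compute g(0), g(1), … for moves {2, 7, 9}:
g(0) = mex{} = 0
g(1) = mex{} = 0
g(2) = mex{0} = 1
g(3) = mex{0} = 1
g(4) = mex{1} = 0
g(5) = mex{1} = 0
g(6) = mex{0} = 1
g(7) = mex{0} = 1
g(8) = mex{0,1} = 2
g(9) = mex{0,1} = 2
g(10) = mex{0,1,2} = 3
g(11) = mex{0,1,2} = 3
g(12) = mex{0,1,3} = 2
g(13) = mex{0,1,3} = 2
g(14) = mex{0,1,2} = 3
So g(14) = 3.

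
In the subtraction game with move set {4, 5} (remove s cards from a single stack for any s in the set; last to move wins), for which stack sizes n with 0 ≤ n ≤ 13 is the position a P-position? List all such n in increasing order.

0, 1, 2, 3, 9, 10, 11, 12

Build the Grundy sequence with g(k) = mex{g(k−s) : s ∈ {4, 5}, s ≤ k}:
k:     0  1  2  3  4  5  6  7  8  9 10 11 12 13
g(k):  0  0  0  0  1  1  1  1  2  0  0  0  0  1
The P-positions (g = 0) in 0..13 are 0, 1, 2, 3, 9, 10, 11, 12.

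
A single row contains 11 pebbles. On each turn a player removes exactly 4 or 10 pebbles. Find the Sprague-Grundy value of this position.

Grundy values for subtraction set {4, 10}:
k:     0  1  2  3  4  5  6  7  8  9 10 11
g(k):  0  0  0  0  1  1  1  1  0  0  2  2
So g(11) = 2.

2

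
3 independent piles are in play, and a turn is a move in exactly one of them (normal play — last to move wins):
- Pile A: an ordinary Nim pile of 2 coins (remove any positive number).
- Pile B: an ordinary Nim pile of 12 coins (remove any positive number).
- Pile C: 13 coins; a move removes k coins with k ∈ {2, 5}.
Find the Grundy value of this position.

15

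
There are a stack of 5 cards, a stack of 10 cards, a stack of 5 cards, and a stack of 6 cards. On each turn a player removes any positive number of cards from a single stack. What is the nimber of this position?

Nim-sum: 5 ⊕ 10 ⊕ 5 ⊕ 6 = 12.

12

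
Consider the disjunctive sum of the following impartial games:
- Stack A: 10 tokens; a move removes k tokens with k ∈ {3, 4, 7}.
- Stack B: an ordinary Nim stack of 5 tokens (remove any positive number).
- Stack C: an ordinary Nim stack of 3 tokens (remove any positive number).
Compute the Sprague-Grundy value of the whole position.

Grundy values for stack A (subtraction set {3, 4, 7}):
k:     0  1  2  3  4  5  6  7  8  9 10
g(k):  0  0  0  1  1  1  2  2  2  3  0
So g(10) = 0.
Stack B is a plain Nim stack of size 5, so its Grundy value is 5.
Stack C is a plain Nim stack of size 3, so its Grundy value is 3.
The value of a disjunctive sum is the nim-sum of the parts.
Combined value = 0 XOR 5 XOR 3 = 6.

6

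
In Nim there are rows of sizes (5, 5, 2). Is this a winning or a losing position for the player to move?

Bitwise XOR of the heap sizes:
  101  (5)
  101  (5)
  010  (2)
  ---
  010  (2)
The nim-sum is 2 ≠ 0, so this is an N-position: the player to move can win.

Winning position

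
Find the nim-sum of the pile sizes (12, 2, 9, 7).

0

Write each in binary and XOR column by column:
  1100  (12)
  0010  (2)
  1001  (9)
  0111  (7)
  ----
  0000  (0)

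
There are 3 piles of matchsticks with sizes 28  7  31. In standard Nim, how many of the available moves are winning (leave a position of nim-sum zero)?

Compute the nim-sum pairwise:
28 ⊕ 7 = 27
27 ⊕ 31 = 4
The overall nim-sum is X = 4. A pile of size p has a winning move iff p XOR X < p (reduce it to p XOR X).
  28: 28 XOR 4 = 24 < 28 — winning move (to 24).
  7: 7 XOR 4 = 3 < 7 — winning move (to 3).
  31: 31 XOR 4 = 27 < 31 — winning move (to 27).
That gives 3 winning moves.

3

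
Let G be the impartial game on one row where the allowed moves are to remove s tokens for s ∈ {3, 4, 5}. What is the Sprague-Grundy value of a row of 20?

1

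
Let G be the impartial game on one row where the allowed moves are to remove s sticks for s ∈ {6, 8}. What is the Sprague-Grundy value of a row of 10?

1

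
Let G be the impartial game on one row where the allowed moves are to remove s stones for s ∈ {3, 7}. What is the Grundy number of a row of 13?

1

Grundy values for subtraction set {3, 7}:
g(0) = mex{} = 0
g(1) = mex{} = 0
g(2) = mex{} = 0
g(3) = mex{0} = 1
g(4) = mex{0} = 1
g(5) = mex{0} = 1
g(6) = mex{1} = 0
g(7) = mex{0,1} = 2
g(8) = mex{0,1} = 2
g(9) = mex{0} = 1
g(10) = mex{1,2} = 0
g(11) = mex{1,2} = 0
g(12) = mex{1} = 0
g(13) = mex{0} = 1
So g(13) = 1.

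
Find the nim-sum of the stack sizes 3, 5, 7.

1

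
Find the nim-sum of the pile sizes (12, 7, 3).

8

Nim-sum: 12 ^ 7 ^ 3 = 8.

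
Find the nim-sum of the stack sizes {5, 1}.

Write each in binary and XOR column by column:
  101  (5)
  001  (1)
  ---
  100  (4)

4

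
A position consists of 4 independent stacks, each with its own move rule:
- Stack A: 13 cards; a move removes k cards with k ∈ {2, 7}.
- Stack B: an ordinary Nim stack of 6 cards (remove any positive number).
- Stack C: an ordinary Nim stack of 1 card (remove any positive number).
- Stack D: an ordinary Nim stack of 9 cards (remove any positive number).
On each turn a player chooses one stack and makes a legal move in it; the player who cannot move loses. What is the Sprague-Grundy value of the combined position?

14

Build the Grundy sequence for stack A with g(k) = mex{g(k−s) : s ∈ {2, 7}, s ≤ k}:
k:     0  1  2  3  4  5  6  7  8  9 10 11 12 13
g(k):  0  0  1  1  0  0  1  1  2  0  0  1  1  0
So g(13) = 0.
Stack B is a plain Nim stack of size 6, so its Grundy value is 6.
Stack C is a plain Nim stack of size 1, so its Grundy value is 1.
Stack D is a plain Nim stack of size 9, so its Grundy value is 9.
The value of a disjunctive sum is the nim-sum of the parts.
Combined value = 0 XOR 6 XOR 1 XOR 9 = 14.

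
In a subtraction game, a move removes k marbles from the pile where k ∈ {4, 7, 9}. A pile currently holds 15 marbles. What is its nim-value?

Build the Grundy sequence with g(k) = mex{g(k−s) : s ∈ {4, 7, 9}, s ≤ k}:
k:     0  1  2  3  4  5  6  7  8  9 10 11 12 13 14 15
g(k):  0  0  0  0  1  1  1  1  2  2  2  2  3  0  0  0
So g(15) = 0.

0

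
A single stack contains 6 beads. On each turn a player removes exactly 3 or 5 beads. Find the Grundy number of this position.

2

Compute g(0), g(1), … for moves {3, 5}:
k:     0  1  2  3  4  5  6
g(k):  0  0  0  1  1  1  2
So g(6) = 2.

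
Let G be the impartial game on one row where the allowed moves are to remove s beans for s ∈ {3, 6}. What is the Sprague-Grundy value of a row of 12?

1

Build the Grundy sequence with g(k) = mex{g(k−s) : s ∈ {3, 6}, s ≤ k}:
g(0) = mex{} = 0
g(1) = mex{} = 0
g(2) = mex{} = 0
g(3) = mex{0} = 1
g(4) = mex{0} = 1
g(5) = mex{0} = 1
g(6) = mex{0,1} = 2
g(7) = mex{0,1} = 2
g(8) = mex{0,1} = 2
g(9) = mex{1,2} = 0
g(10) = mex{1,2} = 0
g(11) = mex{1,2} = 0
g(12) = mex{0,2} = 1
So g(12) = 1.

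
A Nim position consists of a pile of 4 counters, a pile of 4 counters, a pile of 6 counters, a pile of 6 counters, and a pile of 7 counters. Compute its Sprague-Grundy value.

7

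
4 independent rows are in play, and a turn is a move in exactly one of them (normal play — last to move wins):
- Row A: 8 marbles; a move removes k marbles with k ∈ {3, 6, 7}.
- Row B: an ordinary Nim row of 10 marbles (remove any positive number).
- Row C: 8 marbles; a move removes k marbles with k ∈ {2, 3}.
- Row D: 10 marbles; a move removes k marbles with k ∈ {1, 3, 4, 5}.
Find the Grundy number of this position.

Build the Grundy sequence for row A with g(k) = mex{g(k−s) : s ∈ {3, 6, 7}, s ≤ k}:
k:     0  1  2  3  4  5  6  7  8
g(k):  0  0  0  1  1  1  2  2  2
So g(8) = 2.
Row B is a plain Nim row of size 10, so its Grundy value is 10.
For row C, compute g(0), g(1), … with moves {2, 3}:
k:     0  1  2  3  4  5  6  7  8
g(k):  0  0  1  1  2  0  0  1  1
So g(8) = 1.
Build the Grundy sequence for row D with g(k) = mex{g(k−s) : s ∈ {1, 3, 4, 5}, s ≤ k}:
k:     0  1  2  3  4  5  6  7  8  9 10
g(k):  0  1  0  1  2  3  2  3  0  1  0
So g(10) = 0.
By the Sprague-Grundy theorem, the Grundy value of a sum of independent games is the XOR of the component values.
Combined value = 2 ⊕ 10 ⊕ 1 ⊕ 0 = 9.

9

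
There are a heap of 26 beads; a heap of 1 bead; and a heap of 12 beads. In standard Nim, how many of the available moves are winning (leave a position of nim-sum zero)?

1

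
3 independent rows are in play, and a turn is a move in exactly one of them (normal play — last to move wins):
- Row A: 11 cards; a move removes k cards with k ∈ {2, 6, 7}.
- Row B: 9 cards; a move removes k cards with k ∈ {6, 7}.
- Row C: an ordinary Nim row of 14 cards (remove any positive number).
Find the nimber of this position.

14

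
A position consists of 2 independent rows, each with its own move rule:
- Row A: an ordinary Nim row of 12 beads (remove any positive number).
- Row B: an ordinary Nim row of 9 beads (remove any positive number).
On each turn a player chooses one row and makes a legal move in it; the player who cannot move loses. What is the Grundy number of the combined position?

5

Row A is a plain Nim row of size 12, so its Grundy value is 12.
Row B is a plain Nim row of size 9, so its Grundy value is 9.
By the Sprague-Grundy theorem, the Grundy value of a sum of independent games is the XOR of the component values.
Combined value = 12 ⊕ 9 = 5.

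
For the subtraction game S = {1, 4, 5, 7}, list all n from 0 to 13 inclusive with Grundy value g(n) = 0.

0, 2, 8, 10

Grundy values for subtraction set {1, 4, 5, 7}:
g(0) = mex{} = 0
g(1) = mex{0} = 1
g(2) = mex{1} = 0
g(3) = mex{0} = 1
g(4) = mex{0,1} = 2
g(5) = mex{0,1,2} = 3
g(6) = mex{0,1,3} = 2
g(7) = mex{0,1,2} = 3
g(8) = mex{1,2,3} = 0
g(9) = mex{0,2,3} = 1
g(10) = mex{1,2,3} = 0
g(11) = mex{0,2,3} = 1
g(12) = mex{0,1,3} = 2
g(13) = mex{0,1,2} = 3
The P-positions (g = 0) in 0..13 are 0, 2, 8, 10.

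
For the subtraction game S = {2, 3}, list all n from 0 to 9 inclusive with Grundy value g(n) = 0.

Build the Grundy sequence with g(k) = mex{g(k−s) : s ∈ {2, 3}, s ≤ k}:
k:     0  1  2  3  4  5  6  7  8  9
g(k):  0  0  1  1  2  0  0  1  1  2
The P-positions (g = 0) in 0..9 are 0, 1, 5, 6.

0, 1, 5, 6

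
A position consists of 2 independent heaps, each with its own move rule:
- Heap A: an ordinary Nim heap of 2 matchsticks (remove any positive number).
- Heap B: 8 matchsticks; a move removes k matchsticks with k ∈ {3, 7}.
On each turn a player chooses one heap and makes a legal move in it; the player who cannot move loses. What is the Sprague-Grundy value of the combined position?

0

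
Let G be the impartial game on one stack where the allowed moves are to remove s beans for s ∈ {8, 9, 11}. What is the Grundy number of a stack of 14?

1

Build the Grundy sequence with g(k) = mex{g(k−s) : s ∈ {8, 9, 11}, s ≤ k}:
g(0) = mex{} = 0
g(1) = mex{} = 0
g(2) = mex{} = 0
g(3) = mex{} = 0
g(4) = mex{} = 0
g(5) = mex{} = 0
g(6) = mex{} = 0
g(7) = mex{} = 0
g(8) = mex{0} = 1
g(9) = mex{0} = 1
g(10) = mex{0} = 1
g(11) = mex{0} = 1
g(12) = mex{0} = 1
g(13) = mex{0} = 1
g(14) = mex{0} = 1
So g(14) = 1.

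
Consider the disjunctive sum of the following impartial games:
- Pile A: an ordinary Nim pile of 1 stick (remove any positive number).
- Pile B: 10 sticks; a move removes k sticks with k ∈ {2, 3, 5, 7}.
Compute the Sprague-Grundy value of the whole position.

Pile A is a plain Nim pile of size 1, so its Grundy value is 1.
For pile B, compute g(0), g(1), … with moves {2, 3, 5, 7}:
k:     0  1  2  3  4  5  6  7  8  9 10
g(k):  0  0  1  1  2  2  3  3  4  0  0
So g(10) = 0.
The value of a disjunctive sum is the nim-sum of the parts.
Combined value = 1 XOR 0 = 1.

1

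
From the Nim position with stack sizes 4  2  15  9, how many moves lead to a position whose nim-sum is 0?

0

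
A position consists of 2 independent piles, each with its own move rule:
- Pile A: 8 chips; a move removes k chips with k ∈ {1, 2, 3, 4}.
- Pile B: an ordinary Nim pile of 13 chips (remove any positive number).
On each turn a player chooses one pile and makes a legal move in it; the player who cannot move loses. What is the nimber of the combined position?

Grundy values for pile A (subtraction set {1, 2, 3, 4}):
k:     0  1  2  3  4  5  6  7  8
g(k):  0  1  2  3  4  0  1  2  3
So g(8) = 3.
Pile B is a plain Nim pile of size 13, so its Grundy value is 13.
The value of a disjunctive sum is the nim-sum of the parts.
Combined value = 3 ⊕ 13 = 14.

14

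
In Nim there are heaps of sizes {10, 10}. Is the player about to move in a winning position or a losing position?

In binary:
  1010  (10)
  1010  (10)
  ----
  0000  (0)
The nim-sum is 0, so this is a P-position: the player to move is in a losing position under optimal play.

Losing position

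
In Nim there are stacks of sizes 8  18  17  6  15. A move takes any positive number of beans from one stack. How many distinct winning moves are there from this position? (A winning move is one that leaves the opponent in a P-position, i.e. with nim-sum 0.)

3

Nim-sum: 8 ^ 18 ^ 17 ^ 6 ^ 15 = 2.
The overall nim-sum is X = 2. A stack of size p has a winning move iff p XOR X < p (reduce it to p XOR X).
  8: 8 XOR 2 = 10 ≥ 8 — no move.
  18: 18 XOR 2 = 16 < 18 — winning move (to 16).
  17: 17 XOR 2 = 19 ≥ 17 — no move.
  6: 6 XOR 2 = 4 < 6 — winning move (to 4).
  15: 15 XOR 2 = 13 < 15 — winning move (to 13).
That gives 3 winning moves.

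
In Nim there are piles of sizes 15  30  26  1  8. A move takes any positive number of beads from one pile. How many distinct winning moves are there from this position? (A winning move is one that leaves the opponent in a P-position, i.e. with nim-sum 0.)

Compute the nim-sum pairwise:
15 XOR 30 = 17
17 XOR 26 = 11
11 XOR 1 = 10
10 XOR 8 = 2
The overall nim-sum is X = 2. A pile of size p has a winning move iff p XOR X < p (reduce it to p XOR X).
  15: 15 XOR 2 = 13 < 15 — winning move (to 13).
  30: 30 XOR 2 = 28 < 30 — winning move (to 28).
  26: 26 XOR 2 = 24 < 26 — winning move (to 24).
  1: 1 XOR 2 = 3 ≥ 1 — no move.
  8: 8 XOR 2 = 10 ≥ 8 — no move.
That gives 3 winning moves.

3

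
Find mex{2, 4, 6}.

0 is not in the set, so the mex is 0.

0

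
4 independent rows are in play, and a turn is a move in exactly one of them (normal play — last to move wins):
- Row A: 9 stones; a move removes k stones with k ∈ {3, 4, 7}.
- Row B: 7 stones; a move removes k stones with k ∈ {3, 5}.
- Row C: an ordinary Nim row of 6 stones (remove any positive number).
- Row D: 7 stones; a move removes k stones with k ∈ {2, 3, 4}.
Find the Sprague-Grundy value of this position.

7

Grundy values for row A (subtraction set {3, 4, 7}):
k:     0  1  2  3  4  5  6  7  8  9
g(k):  0  0  0  1  1  1  2  2  2  3
So g(9) = 3.
Grundy values for row B (subtraction set {3, 5}):
g(0) = mex{} = 0
g(1) = mex{} = 0
g(2) = mex{} = 0
g(3) = mex{0} = 1
g(4) = mex{0} = 1
g(5) = mex{0} = 1
g(6) = mex{0,1} = 2
g(7) = mex{0,1} = 2
So g(7) = 2.
Row C is a plain Nim row of size 6, so its Grundy value is 6.
Grundy values for row D (subtraction set {2, 3, 4}):
g(0) = mex{} = 0
g(1) = mex{} = 0
g(2) = mex{0} = 1
g(3) = mex{0} = 1
g(4) = mex{0,1} = 2
g(5) = mex{0,1} = 2
g(6) = mex{1,2} = 0
g(7) = mex{1,2} = 0
So g(7) = 0.
By the Sprague-Grundy theorem, the Grundy value of a sum of independent games is the XOR of the component values.
Combined value = 3 XOR 2 XOR 6 XOR 0 = 7.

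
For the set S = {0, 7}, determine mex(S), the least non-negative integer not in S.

1

0 is in the set but 1 is not, so the mex is 1.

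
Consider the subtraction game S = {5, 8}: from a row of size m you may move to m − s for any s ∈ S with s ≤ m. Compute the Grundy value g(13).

0

Grundy values for subtraction set {5, 8}:
g(0) = mex{} = 0
g(1) = mex{} = 0
g(2) = mex{} = 0
g(3) = mex{} = 0
g(4) = mex{} = 0
g(5) = mex{0} = 1
g(6) = mex{0} = 1
g(7) = mex{0} = 1
g(8) = mex{0} = 1
g(9) = mex{0} = 1
g(10) = mex{0,1} = 2
g(11) = mex{0,1} = 2
g(12) = mex{0,1} = 2
g(13) = mex{1} = 0
So g(13) = 0.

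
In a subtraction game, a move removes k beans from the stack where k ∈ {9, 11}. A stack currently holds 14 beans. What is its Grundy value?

Build the Grundy sequence with g(k) = mex{g(k−s) : s ∈ {9, 11}, s ≤ k}:
k:     0  1  2  3  4  5  6  7  8  9 10 11 12 13 14
g(k):  0  0  0  0  0  0  0  0  0  1  1  1  1  1  1
So g(14) = 1.

1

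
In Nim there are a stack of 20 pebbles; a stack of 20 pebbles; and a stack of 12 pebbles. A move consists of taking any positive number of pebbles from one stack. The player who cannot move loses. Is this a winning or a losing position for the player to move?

Winning position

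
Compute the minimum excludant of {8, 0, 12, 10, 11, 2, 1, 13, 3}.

4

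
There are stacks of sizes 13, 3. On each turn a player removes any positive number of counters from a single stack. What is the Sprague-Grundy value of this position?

14

In binary:
  1101  (13)
  0011  (3)
  ----
  1110  (14)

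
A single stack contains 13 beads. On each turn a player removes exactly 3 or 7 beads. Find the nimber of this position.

Compute g(0), g(1), … for moves {3, 7}:
k:     0  1  2  3  4  5  6  7  8  9 10 11 12 13
g(k):  0  0  0  1  1  1  0  2  2  1  0  0  0  1
So g(13) = 1.

1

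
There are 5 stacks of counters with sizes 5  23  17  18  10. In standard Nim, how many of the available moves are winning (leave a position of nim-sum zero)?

3

Compute the nim-sum pairwise:
5 ⊕ 23 = 18
18 ⊕ 17 = 3
3 ⊕ 18 = 17
17 ⊕ 10 = 27
The overall nim-sum is X = 27. A stack of size p has a winning move iff p XOR X < p (reduce it to p XOR X).
  5: 5 XOR 27 = 30 ≥ 5 — no move.
  23: 23 XOR 27 = 12 < 23 — winning move (to 12).
  17: 17 XOR 27 = 10 < 17 — winning move (to 10).
  18: 18 XOR 27 = 9 < 18 — winning move (to 9).
  10: 10 XOR 27 = 17 ≥ 10 — no move.
That gives 3 winning moves.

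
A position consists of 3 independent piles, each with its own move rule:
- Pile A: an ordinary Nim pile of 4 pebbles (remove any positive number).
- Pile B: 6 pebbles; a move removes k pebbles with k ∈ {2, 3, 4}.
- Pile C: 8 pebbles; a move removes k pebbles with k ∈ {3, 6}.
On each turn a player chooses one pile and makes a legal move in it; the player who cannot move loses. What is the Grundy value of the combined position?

6

Pile A is a plain Nim pile of size 4, so its Grundy value is 4.
For pile B, compute g(0), g(1), … with moves {2, 3, 4}:
k:     0  1  2  3  4  5  6
g(k):  0  0  1  1  2  2  0
So g(6) = 0.
For pile C, compute g(0), g(1), … with moves {3, 6}:
k:     0  1  2  3  4  5  6  7  8
g(k):  0  0  0  1  1  1  2  2  2
So g(8) = 2.
By the Sprague-Grundy theorem, the Grundy value of a sum of independent games is the XOR of the component values.
Combined value = 4 ⊕ 0 ⊕ 2 = 6.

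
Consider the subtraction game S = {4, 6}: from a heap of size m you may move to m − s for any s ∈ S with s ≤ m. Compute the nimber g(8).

Compute g(0), g(1), … for moves {4, 6}:
g(0) = mex{} = 0
g(1) = mex{} = 0
g(2) = mex{} = 0
g(3) = mex{} = 0
g(4) = mex{0} = 1
g(5) = mex{0} = 1
g(6) = mex{0} = 1
g(7) = mex{0} = 1
g(8) = mex{0,1} = 2
So g(8) = 2.

2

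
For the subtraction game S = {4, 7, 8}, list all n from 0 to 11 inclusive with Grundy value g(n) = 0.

Build the Grundy sequence with g(k) = mex{g(k−s) : s ∈ {4, 7, 8}, s ≤ k}:
k:     0  1  2  3  4  5  6  7  8  9 10 11
g(k):  0  0  0  0  1  1  1  1  2  2  2  2
The P-positions (g = 0) in 0..11 are 0, 1, 2, 3.

0, 1, 2, 3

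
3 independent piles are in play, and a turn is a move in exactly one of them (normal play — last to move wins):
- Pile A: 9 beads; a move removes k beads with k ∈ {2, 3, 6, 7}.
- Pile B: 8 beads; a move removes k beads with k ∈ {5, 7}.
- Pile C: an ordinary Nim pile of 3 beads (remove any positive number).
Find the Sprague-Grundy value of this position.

2

For pile A, compute g(0), g(1), … with moves {2, 3, 6, 7}:
g(0) = mex{} = 0
g(1) = mex{} = 0
g(2) = mex{0} = 1
g(3) = mex{0} = 1
g(4) = mex{0,1} = 2
g(5) = mex{1} = 0
g(6) = mex{0,1,2} = 3
g(7) = mex{0,2} = 1
g(8) = mex{0,1,3} = 2
g(9) = mex{1,3} = 0
So g(9) = 0.
For pile B, compute g(0), g(1), … with moves {5, 7}:
g(0) = mex{} = 0
g(1) = mex{} = 0
g(2) = mex{} = 0
g(3) = mex{} = 0
g(4) = mex{} = 0
g(5) = mex{0} = 1
g(6) = mex{0} = 1
g(7) = mex{0} = 1
g(8) = mex{0} = 1
So g(8) = 1.
Pile C is a plain Nim pile of size 3, so its Grundy value is 3.
By the Sprague-Grundy theorem, the Grundy value of a sum of independent games is the XOR of the component values.
Combined value = 0 ⊕ 1 ⊕ 3 = 2.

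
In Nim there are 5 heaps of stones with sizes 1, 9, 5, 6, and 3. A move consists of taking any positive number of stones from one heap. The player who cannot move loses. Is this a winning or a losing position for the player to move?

Compute the nim-sum pairwise:
1 XOR 9 = 8
8 XOR 5 = 13
13 XOR 6 = 11
11 XOR 3 = 8
The nim-sum is 8 ≠ 0, so this is an N-position: the player to move can win.

Winning position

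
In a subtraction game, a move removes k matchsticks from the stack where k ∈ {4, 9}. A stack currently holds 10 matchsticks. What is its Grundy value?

Grundy values for subtraction set {4, 9}:
g(0) = mex{} = 0
g(1) = mex{} = 0
g(2) = mex{} = 0
g(3) = mex{} = 0
g(4) = mex{0} = 1
g(5) = mex{0} = 1
g(6) = mex{0} = 1
g(7) = mex{0} = 1
g(8) = mex{1} = 0
g(9) = mex{0,1} = 2
g(10) = mex{0,1} = 2
So g(10) = 2.

2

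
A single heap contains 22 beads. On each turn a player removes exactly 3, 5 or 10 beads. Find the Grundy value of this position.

2

Grundy values for subtraction set {3, 5, 10}:
k:     0  1  2  3  4  5  6  7  8  9 10 11 12 13 14 15 16 17 18 19 20 21 22
g(k):  0  0  0  1  1  1  2  2  0  0  3  1  1  2  2  0  0  0  1  1  1  2  2
So g(22) = 2.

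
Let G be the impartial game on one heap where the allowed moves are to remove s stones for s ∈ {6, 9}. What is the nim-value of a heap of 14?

2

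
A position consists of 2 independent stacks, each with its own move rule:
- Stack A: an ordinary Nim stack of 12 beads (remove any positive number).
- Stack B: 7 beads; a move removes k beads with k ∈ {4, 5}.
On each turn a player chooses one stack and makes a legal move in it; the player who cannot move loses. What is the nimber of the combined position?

Stack A is a plain Nim stack of size 12, so its Grundy value is 12.
For stack B, compute g(0), g(1), … with moves {4, 5}:
k:     0  1  2  3  4  5  6  7
g(k):  0  0  0  0  1  1  1  1
So g(7) = 1.
By the Sprague-Grundy theorem, the Grundy value of a sum of independent games is the XOR of the component values.
Combined value = 12 ⊕ 1 = 13.

13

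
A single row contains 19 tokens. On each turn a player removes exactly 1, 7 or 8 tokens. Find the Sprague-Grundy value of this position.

0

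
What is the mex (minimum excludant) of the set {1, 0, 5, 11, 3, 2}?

The values 0, 1, 2, 3 are all present; 4 is the first non-negative integer missing from the set.

4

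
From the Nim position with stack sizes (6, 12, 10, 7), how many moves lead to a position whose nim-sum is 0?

Compute the nim-sum pairwise:
6 ^ 12 = 10
10 ^ 10 = 0
0 ^ 7 = 7
The overall nim-sum is X = 7. A stack of size p has a winning move iff p XOR X < p (reduce it to p XOR X).
  6: 6 XOR 7 = 1 < 6 — winning move (to 1).
  12: 12 XOR 7 = 11 < 12 — winning move (to 11).
  10: 10 XOR 7 = 13 ≥ 10 — no move.
  7: 7 XOR 7 = 0 < 7 — winning move (to 0).
That gives 3 winning moves.

3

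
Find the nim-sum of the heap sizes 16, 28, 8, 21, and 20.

5

Nim-sum: 16 XOR 28 XOR 8 XOR 21 XOR 20 = 5.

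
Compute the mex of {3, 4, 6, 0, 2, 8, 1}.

5

The values 0, 1, 2, 3, 4 are all present; 5 is the first non-negative integer missing from the set.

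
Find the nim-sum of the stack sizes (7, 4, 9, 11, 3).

2

Bitwise XOR of the heap sizes:
  0111  (7)
  0100  (4)
  1001  (9)
  1011  (11)
  0011  (3)
  ----
  0010  (2)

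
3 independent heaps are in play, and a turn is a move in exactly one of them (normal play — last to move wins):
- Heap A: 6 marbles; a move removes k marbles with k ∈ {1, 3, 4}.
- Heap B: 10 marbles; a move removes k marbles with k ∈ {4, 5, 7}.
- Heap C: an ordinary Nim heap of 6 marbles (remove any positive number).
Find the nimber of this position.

For heap A, compute g(0), g(1), … with moves {1, 3, 4}:
k:     0  1  2  3  4  5  6
g(k):  0  1  0  1  2  3  2
So g(6) = 2.
Build the Grundy sequence for heap B with g(k) = mex{g(k−s) : s ∈ {4, 5, 7}, s ≤ k}:
k:     0  1  2  3  4  5  6  7  8  9 10
g(k):  0  0  0  0  1  1  1  1  2  2  2
So g(10) = 2.
Heap C is a plain Nim heap of size 6, so its Grundy value is 6.
The value of a disjunctive sum is the nim-sum of the parts.
Combined value = 2 ⊕ 2 ⊕ 6 = 6.

6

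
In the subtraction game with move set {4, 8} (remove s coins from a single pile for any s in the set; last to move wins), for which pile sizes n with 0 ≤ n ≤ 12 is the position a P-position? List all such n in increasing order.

0, 1, 2, 3, 12

Grundy values for subtraction set {4, 8}:
g(0) = mex{} = 0
g(1) = mex{} = 0
g(2) = mex{} = 0
g(3) = mex{} = 0
g(4) = mex{0} = 1
g(5) = mex{0} = 1
g(6) = mex{0} = 1
g(7) = mex{0} = 1
g(8) = mex{0,1} = 2
g(9) = mex{0,1} = 2
g(10) = mex{0,1} = 2
g(11) = mex{0,1} = 2
g(12) = mex{1,2} = 0
The P-positions (g = 0) in 0..12 are 0, 1, 2, 3, 12.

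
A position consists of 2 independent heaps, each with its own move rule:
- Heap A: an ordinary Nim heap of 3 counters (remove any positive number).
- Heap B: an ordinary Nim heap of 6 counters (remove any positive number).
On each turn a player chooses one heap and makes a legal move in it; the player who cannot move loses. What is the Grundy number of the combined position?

5

Heap A is a plain Nim heap of size 3, so its Grundy value is 3.
Heap B is a plain Nim heap of size 6, so its Grundy value is 6.
By the Sprague-Grundy theorem, the Grundy value of a sum of independent games is the XOR of the component values.
Combined value = 3 ⊕ 6 = 5.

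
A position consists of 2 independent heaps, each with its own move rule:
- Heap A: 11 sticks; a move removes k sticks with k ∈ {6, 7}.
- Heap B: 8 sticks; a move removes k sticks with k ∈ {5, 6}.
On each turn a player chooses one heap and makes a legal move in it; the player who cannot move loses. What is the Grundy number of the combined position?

0

For heap A, compute g(0), g(1), … with moves {6, 7}:
k:     0  1  2  3  4  5  6  7  8  9 10 11
g(k):  0  0  0  0  0  0  1  1  1  1  1  1
So g(11) = 1.
Grundy values for heap B (subtraction set {5, 6}):
k:     0  1  2  3  4  5  6  7  8
g(k):  0  0  0  0  0  1  1  1  1
So g(8) = 1.
By the Sprague-Grundy theorem, the Grundy value of a sum of independent games is the XOR of the component values.
Combined value = 1 XOR 1 = 0.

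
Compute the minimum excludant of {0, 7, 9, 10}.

1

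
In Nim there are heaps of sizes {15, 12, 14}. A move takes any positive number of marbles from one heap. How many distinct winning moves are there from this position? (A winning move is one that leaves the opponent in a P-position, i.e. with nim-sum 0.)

3

Nim-sum: 15 ⊕ 12 ⊕ 14 = 13.
The overall nim-sum is X = 13. A heap of size p has a winning move iff p XOR X < p (reduce it to p XOR X).
  15: 15 XOR 13 = 2 < 15 — winning move (to 2).
  12: 12 XOR 13 = 1 < 12 — winning move (to 1).
  14: 14 XOR 13 = 3 < 14 — winning move (to 3).
That gives 3 winning moves.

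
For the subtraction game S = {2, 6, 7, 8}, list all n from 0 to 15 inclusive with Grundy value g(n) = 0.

0, 1, 4, 5, 14, 15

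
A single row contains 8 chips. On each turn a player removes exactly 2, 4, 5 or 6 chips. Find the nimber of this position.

0

Compute g(0), g(1), … for moves {2, 4, 5, 6}:
k:     0  1  2  3  4  5  6  7  8
g(k):  0  0  1  1  2  2  3  3  0
So g(8) = 0.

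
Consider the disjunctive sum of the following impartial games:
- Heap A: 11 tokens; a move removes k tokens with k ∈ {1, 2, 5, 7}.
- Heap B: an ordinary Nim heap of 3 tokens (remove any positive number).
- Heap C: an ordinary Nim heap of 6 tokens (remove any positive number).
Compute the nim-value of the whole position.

7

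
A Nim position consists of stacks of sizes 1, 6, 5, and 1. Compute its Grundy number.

3

Compute the nim-sum pairwise:
1 XOR 6 = 7
7 XOR 5 = 2
2 XOR 1 = 3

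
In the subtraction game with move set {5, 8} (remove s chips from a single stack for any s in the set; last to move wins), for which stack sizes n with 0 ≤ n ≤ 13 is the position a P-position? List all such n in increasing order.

0, 1, 2, 3, 4, 13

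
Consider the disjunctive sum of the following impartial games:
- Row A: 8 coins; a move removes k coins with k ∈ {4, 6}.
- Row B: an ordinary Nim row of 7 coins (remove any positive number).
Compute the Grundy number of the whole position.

Grundy values for row A (subtraction set {4, 6}):
k:     0  1  2  3  4  5  6  7  8
g(k):  0  0  0  0  1  1  1  1  2
So g(8) = 2.
Row B is a plain Nim row of size 7, so its Grundy value is 7.
By the Sprague-Grundy theorem, the Grundy value of a sum of independent games is the XOR of the component values.
Combined value = 2 XOR 7 = 5.

5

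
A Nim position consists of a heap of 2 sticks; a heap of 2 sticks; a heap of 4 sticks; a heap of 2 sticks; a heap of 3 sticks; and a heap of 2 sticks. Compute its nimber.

7

Nim-sum: 2 ⊕ 2 ⊕ 4 ⊕ 2 ⊕ 3 ⊕ 2 = 7.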